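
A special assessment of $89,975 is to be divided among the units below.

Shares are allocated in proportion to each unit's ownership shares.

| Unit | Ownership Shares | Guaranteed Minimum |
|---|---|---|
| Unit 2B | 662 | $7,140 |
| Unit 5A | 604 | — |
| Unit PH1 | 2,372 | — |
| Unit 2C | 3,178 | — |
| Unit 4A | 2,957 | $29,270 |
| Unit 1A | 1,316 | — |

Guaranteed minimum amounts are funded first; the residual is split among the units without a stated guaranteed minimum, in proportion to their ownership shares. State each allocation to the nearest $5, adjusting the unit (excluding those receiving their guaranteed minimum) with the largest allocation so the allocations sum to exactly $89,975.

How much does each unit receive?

Unit 2B: $7,140 · Unit 5A: $4,330 · Unit PH1: $17,010 · Unit 2C: $22,790 · Unit 4A: $29,270 · Unit 1A: $9,435

Minimums first: Unit 2B $7,140; Unit 4A $29,270. Balance $53,565.
Balance split over remaining ownership shares 7,470: Unit 5A 4,331.09 → $4,330; Unit PH1 17,008.86 → $17,010; Unit 2C 22,788.43 → $22,790; Unit 1A 9,436.62 → $9,435.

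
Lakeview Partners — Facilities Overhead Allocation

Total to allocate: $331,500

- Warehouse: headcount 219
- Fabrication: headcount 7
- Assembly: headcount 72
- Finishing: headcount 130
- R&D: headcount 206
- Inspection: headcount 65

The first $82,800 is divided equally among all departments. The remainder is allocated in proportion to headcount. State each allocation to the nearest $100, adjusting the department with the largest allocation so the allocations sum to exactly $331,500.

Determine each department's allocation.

First tranche $82,800 split equally: $13,800 each.
Remainder $248,700 by headcount (total 699): Warehouse 77,918.88 → $77,900; Fabrication 2,490.56 → $2,500; Assembly 25,617.17 → $25,600; Finishing 46,253.22 → $46,300; R&D 73,293.56 → $73,300; Inspection 23,126.61 → $23,100.
Totals: Warehouse $13,800 + $77,900 = $91,700; Fabrication $13,800 + $2,500 = $16,300; Assembly $13,800 + $25,600 = $39,400; Finishing $13,800 + $46,300 = $60,100; R&D $13,800 + $73,300 = $87,100; Inspection $13,800 + $23,100 = $36,900.

Warehouse: $91,700 | Fabrication: $16,300 | Assembly: $39,400 | Finishing: $60,100 | R&D: $87,100 | Inspection: $36,900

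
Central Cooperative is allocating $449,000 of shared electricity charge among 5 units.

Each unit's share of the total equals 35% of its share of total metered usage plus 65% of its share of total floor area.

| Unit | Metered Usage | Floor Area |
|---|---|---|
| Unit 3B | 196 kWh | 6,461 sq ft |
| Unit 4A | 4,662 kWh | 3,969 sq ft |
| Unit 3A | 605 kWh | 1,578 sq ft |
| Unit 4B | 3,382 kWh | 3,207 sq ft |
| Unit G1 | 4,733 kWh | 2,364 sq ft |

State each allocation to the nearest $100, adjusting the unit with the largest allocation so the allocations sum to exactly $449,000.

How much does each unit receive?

Unit 3B: $109,500 | Unit 4A: $119,900 | Unit 3A: $33,200 | Unit 4B: $92,400 | Unit G1: $94,000

Metered usage total 13,578; floor area total 17,579.
Composite weights (35% metered usage + 65% floor area): Unit 3B 0.2440; Unit 4A 0.2669; Unit 3A 0.0739; Unit 4B 0.2058; Unit G1 0.2094.
Proportional shares: Unit 3B 109,535.27; Unit 4A 119,851.49; Unit 3A 33,200.46; Unit 4B 92,386.07; Unit G1 94,026.72.
After rounding ($100): Unit 3B $109,500; Unit 4A $119,900; Unit 3A $33,200; Unit 4B $92,400; Unit G1 $94,000. Sum = $449,000.
Rounded total matches; no reconciliation needed.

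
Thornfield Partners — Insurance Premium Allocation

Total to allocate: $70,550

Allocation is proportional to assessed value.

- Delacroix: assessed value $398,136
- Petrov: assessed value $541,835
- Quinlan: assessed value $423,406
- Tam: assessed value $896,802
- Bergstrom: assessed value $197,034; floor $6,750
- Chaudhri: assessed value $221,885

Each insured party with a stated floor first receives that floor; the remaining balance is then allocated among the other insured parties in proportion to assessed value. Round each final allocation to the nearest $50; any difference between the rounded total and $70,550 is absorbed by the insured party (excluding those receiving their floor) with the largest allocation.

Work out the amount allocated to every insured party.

Guaranteed amounts: Bergstrom $6,750. Balance $63,800.
Balance split over remaining assessed value 2,482,064: Delacroix 10,233.85 → $10,250; Petrov 13,927.55 → $13,950; Quinlan 10,883.40 → $10,900; Tam 23,051.77 → $23,050; Chaudhri 5,703.42 → $5,700.
Rounding difference −$50 applied to Tam → $23,000.

Delacroix: $10,250 | Petrov: $13,950 | Quinlan: $10,900 | Tam: $23,000 | Bergstrom: $6,750 | Chaudhri: $5,700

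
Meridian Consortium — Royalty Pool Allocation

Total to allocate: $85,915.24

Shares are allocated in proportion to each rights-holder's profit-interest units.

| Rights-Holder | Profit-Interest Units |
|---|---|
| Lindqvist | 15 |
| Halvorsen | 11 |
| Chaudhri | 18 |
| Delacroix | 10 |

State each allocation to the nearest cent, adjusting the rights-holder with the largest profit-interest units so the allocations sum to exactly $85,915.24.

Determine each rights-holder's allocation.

Lindqvist: $23,865.34 · Halvorsen: $17,501.25 · Chaudhri: $28,638.42 · Delacroix: $15,910.23

Total profit-interest units = 15 + 11 + 18 + 10 = 54.
Raw shares: Lindqvist 23,865.3444; Halvorsen 17,501.2526; Chaudhri 28,638.4133; Delacroix 15,910.2296.
At nearest cent: Lindqvist $23,865.34; Halvorsen $17,501.25; Chaudhri $28,638.41; Delacroix $15,910.23. Sum = $85,915.23.
Difference $85,915.24 − $85,915.23 = +$0.01 applied to largest profit-interest units (Chaudhri): Chaudhri becomes $28,638.42.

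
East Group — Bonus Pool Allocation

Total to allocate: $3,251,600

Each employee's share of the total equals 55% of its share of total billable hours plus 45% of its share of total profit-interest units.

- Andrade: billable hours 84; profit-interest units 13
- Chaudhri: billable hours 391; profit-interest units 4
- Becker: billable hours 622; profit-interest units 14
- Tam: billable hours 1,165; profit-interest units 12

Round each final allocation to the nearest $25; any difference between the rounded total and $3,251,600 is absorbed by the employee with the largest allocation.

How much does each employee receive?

Totals — billable hours 2,262, profit-interest units 43.
Blended shares (55% billable hours + 45% profit-interest units): Andrade 0.1565; Chaudhri 0.1369; Becker 0.2977; Tam 0.4088.
Unrounded shares: Andrade 508,780.83; Chaudhri 445,245.49; Becker 968,162.18; Tam 1,329,411.51.
After rounding ($25): Andrade $508,775; Chaudhri $445,250; Becker $968,150; Tam $1,329,400. Sum = $3,251,575.
Difference $3,251,600 − $3,251,575 = +$25 applied to largest allocation (Tam): Tam becomes $1,329,425.

Andrade: $508,775; Chaudhri: $445,250; Becker: $968,150; Tam: $1,329,425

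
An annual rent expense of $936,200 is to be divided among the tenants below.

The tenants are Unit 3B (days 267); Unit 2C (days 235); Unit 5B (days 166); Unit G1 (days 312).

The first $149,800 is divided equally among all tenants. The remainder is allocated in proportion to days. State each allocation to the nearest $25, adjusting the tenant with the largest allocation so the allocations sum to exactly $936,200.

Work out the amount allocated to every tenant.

Unit 3B: $251,700 | Unit 2C: $226,025 | Unit 5B: $170,650 | Unit G1: $287,825

Equal tier: $149,800 ÷ 4 = $37,450 apiece.
Remainder $786,400 by days (total 980): Unit 3B 214,253.88 → $214,250; Unit 2C 188,575.51 → $188,575; Unit 5B 133,206.53 → $133,200; Unit G1 250,364.08 → $250,375.
Totals: Unit 3B $37,450 + $214,250 = $251,700; Unit 2C $37,450 + $188,575 = $226,025; Unit 5B $37,450 + $133,200 = $170,650; Unit G1 $37,450 + $250,375 = $287,825.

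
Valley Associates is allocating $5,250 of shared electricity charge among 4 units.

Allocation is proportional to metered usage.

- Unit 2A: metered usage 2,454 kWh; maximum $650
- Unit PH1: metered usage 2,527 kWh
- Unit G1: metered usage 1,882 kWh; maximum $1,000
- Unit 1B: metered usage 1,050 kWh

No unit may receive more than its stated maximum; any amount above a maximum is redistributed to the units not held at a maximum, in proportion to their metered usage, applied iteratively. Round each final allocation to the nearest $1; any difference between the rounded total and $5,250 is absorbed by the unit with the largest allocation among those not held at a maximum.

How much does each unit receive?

Unit 2A: $650 | Unit PH1: $2,543 | Unit G1: $1,000 | Unit 1B: $1,057

Total metered usage = 7,913.
Pro-rata shares before constraints: Unit 2A 1,628.14; Unit PH1 1,676.58; Unit G1 1,248.64; Unit 1B 696.64.
Held at cap: Unit 2A ($650), Unit G1 ($1,000); balance $3,600 reallocated over remaining metered usage 3,577.
Shares after redistribution: Unit PH1 2,543.25 → $2,543; Unit 1B 1,056.75 → $1,057.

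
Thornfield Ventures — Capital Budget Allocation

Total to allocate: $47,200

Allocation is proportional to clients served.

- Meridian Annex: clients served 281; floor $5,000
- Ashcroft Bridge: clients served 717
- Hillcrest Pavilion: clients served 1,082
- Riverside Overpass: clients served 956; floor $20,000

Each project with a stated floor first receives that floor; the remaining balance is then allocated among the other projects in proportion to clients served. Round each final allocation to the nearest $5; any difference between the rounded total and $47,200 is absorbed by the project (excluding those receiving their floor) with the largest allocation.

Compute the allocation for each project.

Minimums first: Meridian Annex $5,000; Riverside Overpass $20,000. Remaining pool $22,200.
Remaining pool split over remaining clients served 1,799: Ashcroft Bridge 8,847.92 → $8,850; Hillcrest Pavilion 13,352.08 → $13,350.

Meridian Annex: $5,000; Ashcroft Bridge: $8,850; Hillcrest Pavilion: $13,350; Riverside Overpass: $20,000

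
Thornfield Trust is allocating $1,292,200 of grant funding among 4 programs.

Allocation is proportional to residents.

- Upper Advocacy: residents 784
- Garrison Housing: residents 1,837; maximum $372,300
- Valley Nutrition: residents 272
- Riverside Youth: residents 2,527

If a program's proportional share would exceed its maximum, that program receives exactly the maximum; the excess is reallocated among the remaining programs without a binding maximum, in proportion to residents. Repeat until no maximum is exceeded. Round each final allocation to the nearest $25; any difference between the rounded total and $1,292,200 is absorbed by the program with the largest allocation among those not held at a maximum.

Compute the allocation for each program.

Combined residents = 5,420.
Unconstrained shares: Upper Advocacy 186,916.01; Garrison Housing 437,965.20; Valley Nutrition 64,848.41; Riverside Youth 602,470.37.
Cap binds for Garrison Housing ($372,300); residual $919,900 reallocated over remaining residents 3,583.
Shares after redistribution: Upper Advocacy 201,284.29 → $201,275; Valley Nutrition 69,833.32 → $69,825; Riverside Youth 648,782.39 → $648,775.
Rounding difference +$25 applied to Riverside Youth → $648,800.

Upper Advocacy: $201,275; Garrison Housing: $372,300; Valley Nutrition: $69,825; Riverside Youth: $648,800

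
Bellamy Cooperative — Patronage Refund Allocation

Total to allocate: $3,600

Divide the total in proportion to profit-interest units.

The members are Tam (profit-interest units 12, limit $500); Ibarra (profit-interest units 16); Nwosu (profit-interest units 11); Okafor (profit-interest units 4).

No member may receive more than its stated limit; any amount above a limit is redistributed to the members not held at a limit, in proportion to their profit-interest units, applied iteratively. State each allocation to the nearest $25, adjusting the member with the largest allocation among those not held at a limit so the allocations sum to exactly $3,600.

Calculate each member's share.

Tam: $500; Ibarra: $1,600; Nwosu: $1,100; Okafor: $400

Sum of profit-interest units: 43.
Proportional shares (ignoring caps): Tam 1,004.65; Ibarra 1,339.53; Nwosu 920.93; Okafor 334.88.
Capped: Tam ($500); residual $3,100 reallocated over remaining profit-interest units 31.
Remaining shares: Ibarra 1,600.00 → $1,600; Nwosu 1,100.00 → $1,100; Okafor 400.00 → $400.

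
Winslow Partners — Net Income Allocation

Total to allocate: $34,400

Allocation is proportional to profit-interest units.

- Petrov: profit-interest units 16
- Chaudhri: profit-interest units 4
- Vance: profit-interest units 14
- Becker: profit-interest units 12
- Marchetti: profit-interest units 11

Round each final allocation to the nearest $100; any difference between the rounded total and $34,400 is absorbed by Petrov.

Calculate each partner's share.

Petrov: $9,800; Chaudhri: $2,400; Vance: $8,400; Becker: $7,200; Marchetti: $6,600

Sum of profit-interest units: 57.
Pro-rata amounts: Petrov 16/57 × $34,400 = 9,656.14; Chaudhri 4/57 × $34,400 = 2,414.04; Vance 14/57 × $34,400 = 8,449.12; Becker 12/57 × $34,400 = 7,242.11; Marchetti 11/57 × $34,400 = 6,638.60.
Rounded to nearest $100: Petrov $9,700; Chaudhri $2,400; Vance $8,400; Becker $7,200; Marchetti $6,600. Sum = $34,300.
Difference $34,400 − $34,300 = +$100 applied to Petrov: Petrov becomes $9,800.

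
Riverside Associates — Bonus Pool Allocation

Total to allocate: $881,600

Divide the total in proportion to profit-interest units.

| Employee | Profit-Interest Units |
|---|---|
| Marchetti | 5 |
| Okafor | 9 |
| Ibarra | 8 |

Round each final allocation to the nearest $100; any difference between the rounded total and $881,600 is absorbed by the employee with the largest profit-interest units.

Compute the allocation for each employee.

Marchetti: $200,400 | Okafor: $360,600 | Ibarra: $320,600

Combined profit-interest units = 5 + 9 + 8 = 22.
Raw shares: Marchetti 200,363.64; Okafor 360,654.55; Ibarra 320,581.82.
Rounded to nearest $100: Marchetti $200,400; Okafor $360,700; Ibarra $320,600. Sum = $881,700.
Difference $881,600 − $881,700 = −$100 applied to largest profit-interest units (Okafor): Okafor becomes $360,600.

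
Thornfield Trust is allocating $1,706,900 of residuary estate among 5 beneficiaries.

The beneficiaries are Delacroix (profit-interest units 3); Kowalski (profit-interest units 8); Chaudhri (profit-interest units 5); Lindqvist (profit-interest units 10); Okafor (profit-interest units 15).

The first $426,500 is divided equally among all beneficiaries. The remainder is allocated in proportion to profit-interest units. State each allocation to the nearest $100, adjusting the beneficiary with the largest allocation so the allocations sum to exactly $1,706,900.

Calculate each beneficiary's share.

Delacroix: $179,000; Kowalski: $335,100; Chaudhri: $241,400; Lindqvist: $397,600; Okafor: $553,800

First tranche $426,500 split equally: $85,300 each.
Remainder $1,280,400 by profit-interest units (total 41): Delacroix 93,687.80 → $93,700; Kowalski 249,834.15 → $249,800; Chaudhri 156,146.34 → $156,100; Lindqvist 312,292.68 → $312,300; Okafor 468,439.02 → $468,400.
Rounding difference +$100 on remainder applied to Okafor.
Totals: Delacroix $85,300 + $93,700 = $179,000; Kowalski $85,300 + $249,800 = $335,100; Chaudhri $85,300 + $156,100 = $241,400; Lindqvist $85,300 + $312,300 = $397,600; Okafor $85,300 + $468,500 = $553,800.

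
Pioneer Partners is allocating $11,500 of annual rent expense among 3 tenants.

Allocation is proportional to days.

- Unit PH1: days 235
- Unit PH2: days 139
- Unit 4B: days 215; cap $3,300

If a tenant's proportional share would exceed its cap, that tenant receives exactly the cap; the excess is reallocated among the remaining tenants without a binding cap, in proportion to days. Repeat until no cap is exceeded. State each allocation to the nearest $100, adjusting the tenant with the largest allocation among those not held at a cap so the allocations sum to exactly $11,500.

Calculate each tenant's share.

Days total: 589.
Pro-rata shares before constraints: Unit PH1 4,588.29; Unit PH2 2,713.92; Unit 4B 4,197.79.
Held at cap: Unit 4B ($3,300); residual $8,200 reallocated over remaining days 374.
Remaining shares: Unit PH1 5,152.41 → $5,200; Unit PH2 3,047.59 → $3,000.

Unit PH1: $5,200; Unit PH2: $3,000; Unit 4B: $3,300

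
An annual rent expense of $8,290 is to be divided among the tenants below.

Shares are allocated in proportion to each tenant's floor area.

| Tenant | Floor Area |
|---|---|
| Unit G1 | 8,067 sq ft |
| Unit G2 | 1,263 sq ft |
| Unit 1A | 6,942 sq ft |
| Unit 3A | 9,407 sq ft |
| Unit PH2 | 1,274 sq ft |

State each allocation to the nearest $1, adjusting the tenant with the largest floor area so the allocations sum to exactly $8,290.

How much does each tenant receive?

Unit G1: $2,481; Unit G2: $388; Unit 1A: $2,135; Unit 3A: $2,894; Unit PH2: $392

Total floor area = 26,953.
Unrounded shares: Unit G1 8,067/26,953 × $8,290 = 2,481.19; Unit G2 1,263/26,953 × $8,290 = 388.46; Unit 1A 6,942/26,953 × $8,290 = 2,135.17; Unit 3A 9,407/26,953 × $8,290 = 2,893.33; Unit PH2 1,274/26,953 × $8,290 = 391.85.
After rounding ($1): Unit G1 $2,481; Unit G2 $388; Unit 1A $2,135; Unit 3A $2,893; Unit PH2 $392. Sum = $8,289.
Difference $8,290 − $8,289 = +$1 applied to largest floor area (Unit 3A): Unit 3A becomes $2,894.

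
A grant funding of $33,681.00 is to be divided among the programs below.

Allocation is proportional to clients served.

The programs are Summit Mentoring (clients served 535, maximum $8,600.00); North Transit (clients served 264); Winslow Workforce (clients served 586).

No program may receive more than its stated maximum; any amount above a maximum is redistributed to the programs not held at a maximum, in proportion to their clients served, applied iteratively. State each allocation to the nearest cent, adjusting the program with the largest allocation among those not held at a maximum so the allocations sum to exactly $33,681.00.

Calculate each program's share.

Clients served total: 1,385.
Unconstrained shares: Summit Mentoring 13,010.3502; North Transit 6,420.0606; Winslow Workforce 14,250.5892.
Held at cap: Summit Mentoring ($8,600.00); remaining pool $25,081.00 reallocated over remaining clients served 850.
Redistributed shares: North Transit 7,789.8635 → $7,789.86; Winslow Workforce 17,291.1365 → $17,291.14.

Summit Mentoring: $8,600.00; North Transit: $7,789.86; Winslow Workforce: $17,291.14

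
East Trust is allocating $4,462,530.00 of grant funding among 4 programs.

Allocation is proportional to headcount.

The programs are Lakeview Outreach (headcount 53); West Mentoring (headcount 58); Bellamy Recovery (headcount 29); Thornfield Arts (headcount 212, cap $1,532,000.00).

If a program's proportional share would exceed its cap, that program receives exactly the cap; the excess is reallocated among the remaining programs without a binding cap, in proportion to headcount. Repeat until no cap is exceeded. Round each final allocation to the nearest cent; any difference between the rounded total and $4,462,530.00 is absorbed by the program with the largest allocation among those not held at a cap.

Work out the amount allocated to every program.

Headcount total: 352.
Pro-rata shares before constraints: Lakeview Outreach 671,915.0284; West Mentoring 735,303.2386; Bellamy Recovery 367,651.6193; Thornfield Arts 2,687,660.1136.
Capped: Thornfield Arts ($1,532,000.00); residual $2,930,530.00 reallocated over remaining headcount 140.
Shares after redistribution: Lakeview Outreach 1,109,414.9286 → $1,109,414.93; West Mentoring 1,214,076.7143 → $1,214,076.71; Bellamy Recovery 607,038.3571 → $607,038.36.

Lakeview Outreach: $1,109,414.93; West Mentoring: $1,214,076.71; Bellamy Recovery: $607,038.36; Thornfield Arts: $1,532,000.00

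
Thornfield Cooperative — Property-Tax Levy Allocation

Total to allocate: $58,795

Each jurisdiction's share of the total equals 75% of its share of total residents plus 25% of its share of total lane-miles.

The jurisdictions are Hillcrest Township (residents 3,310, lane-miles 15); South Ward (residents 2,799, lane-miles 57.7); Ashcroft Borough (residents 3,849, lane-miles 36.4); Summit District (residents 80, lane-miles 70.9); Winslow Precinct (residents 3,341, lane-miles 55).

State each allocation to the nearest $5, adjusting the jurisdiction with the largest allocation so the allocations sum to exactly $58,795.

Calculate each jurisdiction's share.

Hillcrest Township: $11,850; South Ward: $12,835; Ashcroft Borough: $14,960; Summit District: $4,700; Winslow Precinct: $14,450

Totals — residents 13,379, lane-miles 235.
Combined weights (75% residents + 25% lane-miles): Hillcrest Township 0.2015; South Ward 0.2183; Ashcroft Borough 0.2545; Summit District 0.0799; Winslow Precinct 0.2458.
Unrounded shares: Hillcrest Township 11,847.75; South Ward 12,834.32; Ashcroft Borough 14,962.78; Summit District 4,698.32; Winslow Precinct 14,451.84.
After rounding ($5): Hillcrest Township $11,850; South Ward $12,835; Ashcroft Borough $14,965; Summit District $4,700; Winslow Precinct $14,450. Sum = $58,800.
Difference $58,795 − $58,800 = −$5 applied to largest allocation (Ashcroft Borough): Ashcroft Borough becomes $14,960.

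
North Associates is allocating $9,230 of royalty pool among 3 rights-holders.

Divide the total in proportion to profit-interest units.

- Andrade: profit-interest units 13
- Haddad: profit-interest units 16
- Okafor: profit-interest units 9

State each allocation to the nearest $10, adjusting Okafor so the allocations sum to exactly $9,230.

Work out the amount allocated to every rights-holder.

Andrade: $3,160 · Haddad: $3,890 · Okafor: $2,180

Profit-interest units total: 38.
Pro-rata amounts: Andrade 13/38 × $9,230 = 3,157.63; Haddad 16/38 × $9,230 = 3,886.32; Okafor 9/38 × $9,230 = 2,186.05.
After rounding ($10): Andrade $3,160; Haddad $3,890; Okafor $2,190. Sum = $9,240.
Difference $9,230 − $9,240 = −$10 applied to Okafor: Okafor becomes $2,180.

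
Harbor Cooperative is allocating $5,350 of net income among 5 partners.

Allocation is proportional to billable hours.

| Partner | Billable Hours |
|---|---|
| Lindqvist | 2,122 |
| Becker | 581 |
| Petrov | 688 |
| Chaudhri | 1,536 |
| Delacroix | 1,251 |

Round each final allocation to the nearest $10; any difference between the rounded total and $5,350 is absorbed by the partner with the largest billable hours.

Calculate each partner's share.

Lindqvist: $1,840 | Becker: $500 | Petrov: $600 | Chaudhri: $1,330 | Delacroix: $1,080

Sum of billable hours: 2,122 + 581 + 688 + 1,536 + 1,251 = 6,178.
Pro-rata amounts: Lindqvist 1,837.60; Becker 503.13; Petrov 595.79; Chaudhri 1,330.14; Delacroix 1,083.34.
After rounding ($10): Lindqvist $1,840; Becker $500; Petrov $600; Chaudhri $1,330; Delacroix $1,080. Sum = $5,350.
No rounding difference to absorb.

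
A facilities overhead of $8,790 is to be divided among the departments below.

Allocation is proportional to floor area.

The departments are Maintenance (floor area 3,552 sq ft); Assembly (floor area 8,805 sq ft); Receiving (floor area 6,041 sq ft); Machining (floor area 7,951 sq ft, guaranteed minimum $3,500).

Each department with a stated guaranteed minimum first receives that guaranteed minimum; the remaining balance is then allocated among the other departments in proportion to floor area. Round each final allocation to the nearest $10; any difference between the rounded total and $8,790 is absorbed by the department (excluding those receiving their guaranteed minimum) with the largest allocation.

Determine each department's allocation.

Minimums first: Machining $3,500. Remaining pool $5,290.
Remaining pool split over remaining floor area 18,398: Maintenance 1,021.31 → $1,020; Assembly 2,531.71 → $2,530; Receiving 1,736.98 → $1,740.

Maintenance: $1,020; Assembly: $2,530; Receiving: $1,740; Machining: $3,500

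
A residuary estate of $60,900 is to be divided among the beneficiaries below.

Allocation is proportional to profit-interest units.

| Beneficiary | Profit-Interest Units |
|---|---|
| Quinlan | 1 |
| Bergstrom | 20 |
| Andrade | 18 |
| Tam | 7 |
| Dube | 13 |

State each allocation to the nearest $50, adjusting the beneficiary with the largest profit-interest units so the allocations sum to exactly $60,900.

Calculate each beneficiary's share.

Quinlan: $1,050 · Bergstrom: $20,600 · Andrade: $18,600 · Tam: $7,250 · Dube: $13,400

Profit-interest units total: 59.
Pro-rata amounts: Quinlan 1/59 × $60,900 = 1,032.20; Bergstrom 20/59 × $60,900 = 20,644.07; Andrade 18/59 × $60,900 = 18,579.66; Tam 7/59 × $60,900 = 7,225.42; Dube 13/59 × $60,900 = 13,418.64.
At nearest $50: Quinlan $1,050; Bergstrom $20,650; Andrade $18,600; Tam $7,250; Dube $13,400. Sum = $60,950.
Difference $60,900 − $60,950 = −$50 applied to largest profit-interest units (Bergstrom): Bergstrom becomes $20,600.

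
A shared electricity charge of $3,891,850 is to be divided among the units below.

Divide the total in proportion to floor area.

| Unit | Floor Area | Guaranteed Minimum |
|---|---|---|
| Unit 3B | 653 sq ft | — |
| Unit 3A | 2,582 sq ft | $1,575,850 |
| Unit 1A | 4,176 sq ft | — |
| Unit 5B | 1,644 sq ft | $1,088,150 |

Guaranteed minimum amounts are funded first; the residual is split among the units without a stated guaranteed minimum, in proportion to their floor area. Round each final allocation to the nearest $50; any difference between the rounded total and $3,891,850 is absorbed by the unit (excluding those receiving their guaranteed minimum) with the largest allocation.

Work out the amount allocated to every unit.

Unit 3B: $166,050 · Unit 3A: $1,575,850 · Unit 1A: $1,061,800 · Unit 5B: $1,088,150

Guaranteed amounts: Unit 3A $1,575,850; Unit 5B $1,088,150. Residual $1,227,850.
Residual split over remaining floor area 4,829: Unit 3B 166,035.63 → $166,050; Unit 1A 1,061,814.37 → $1,061,800.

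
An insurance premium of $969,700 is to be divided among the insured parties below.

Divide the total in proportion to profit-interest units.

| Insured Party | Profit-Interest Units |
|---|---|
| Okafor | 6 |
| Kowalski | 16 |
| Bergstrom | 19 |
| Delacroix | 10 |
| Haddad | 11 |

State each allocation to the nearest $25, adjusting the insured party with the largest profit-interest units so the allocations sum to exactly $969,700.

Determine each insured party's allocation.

Total profit-interest units = 6 + 16 + 19 + 10 + 11 = 62.
Proportional shares: Okafor 93,841.94; Kowalski 250,245.16; Bergstrom 297,166.13; Delacroix 156,403.23; Haddad 172,043.55.
After rounding ($25): Okafor $93,850; Kowalski $250,250; Bergstrom $297,175; Delacroix $156,400; Haddad $172,050. Sum = $969,725.
Difference $969,700 − $969,725 = −$25 applied to largest profit-interest units (Bergstrom): Bergstrom becomes $297,150.

Okafor: $93,850 · Kowalski: $250,250 · Bergstrom: $297,150 · Delacroix: $156,400 · Haddad: $172,050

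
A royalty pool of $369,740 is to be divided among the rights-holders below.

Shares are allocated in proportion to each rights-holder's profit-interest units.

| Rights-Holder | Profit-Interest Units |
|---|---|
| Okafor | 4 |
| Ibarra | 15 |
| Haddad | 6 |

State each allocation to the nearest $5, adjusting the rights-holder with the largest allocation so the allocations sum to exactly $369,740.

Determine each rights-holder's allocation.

Okafor: $59,160; Ibarra: $221,840; Haddad: $88,740

Combined profit-interest units = 25.
Raw shares: Okafor 4/25 × $369,740 = 59,158.40; Ibarra 15/25 × $369,740 = 221,844.00; Haddad 6/25 × $369,740 = 88,737.60.
Rounded to nearest $5: Okafor $59,160; Ibarra $221,845; Haddad $88,740. Sum = $369,745.
Difference $369,740 − $369,745 = −$5 applied to largest allocation (Ibarra): Ibarra becomes $221,840.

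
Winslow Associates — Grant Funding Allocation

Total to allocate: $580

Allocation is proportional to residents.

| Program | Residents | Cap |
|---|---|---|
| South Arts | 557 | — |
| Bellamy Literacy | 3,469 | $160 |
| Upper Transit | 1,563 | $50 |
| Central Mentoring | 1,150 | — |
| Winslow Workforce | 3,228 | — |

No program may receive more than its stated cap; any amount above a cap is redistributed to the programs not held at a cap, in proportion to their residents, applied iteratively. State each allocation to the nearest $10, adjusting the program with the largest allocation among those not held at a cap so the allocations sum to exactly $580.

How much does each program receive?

South Arts: $40 · Bellamy Literacy: $160 · Upper Transit: $50 · Central Mentoring: $90 · Winslow Workforce: $240

Sum of residents: 9,967.
Pro-rata shares before constraints: South Arts 32.41; Bellamy Literacy 201.87; Upper Transit 90.95; Central Mentoring 66.92; Winslow Workforce 187.84.
Cap binds for Bellamy Literacy ($160), Upper Transit ($50); remaining pool $370 reallocated over remaining residents 4,935.
Redistributed shares: South Arts 41.76 → $40; Central Mentoring 86.22 → $90; Winslow Workforce 242.02 → $240.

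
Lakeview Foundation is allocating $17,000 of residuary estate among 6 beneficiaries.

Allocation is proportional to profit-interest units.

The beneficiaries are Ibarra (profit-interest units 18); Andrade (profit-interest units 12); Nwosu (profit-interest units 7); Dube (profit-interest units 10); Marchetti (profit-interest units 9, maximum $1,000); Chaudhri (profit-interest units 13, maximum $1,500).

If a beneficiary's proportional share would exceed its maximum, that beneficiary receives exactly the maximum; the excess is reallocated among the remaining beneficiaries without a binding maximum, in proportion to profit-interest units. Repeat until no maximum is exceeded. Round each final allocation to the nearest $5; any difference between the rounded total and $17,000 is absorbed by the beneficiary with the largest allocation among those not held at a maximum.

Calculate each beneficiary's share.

Ibarra: $5,555; Andrade: $3,700; Nwosu: $2,160; Dube: $3,085; Marchetti: $1,000; Chaudhri: $1,500

Sum of profit-interest units: 69.
Unconstrained shares: Ibarra 4,434.78; Andrade 2,956.52; Nwosu 1,724.64; Dube 2,463.77; Marchetti 2,217.39; Chaudhri 3,202.90.
Capped: Marchetti ($1,000), Chaudhri ($1,500); remaining pool $14,500 reallocated over remaining profit-interest units 47.
Redistributed shares: Ibarra 5,553.19 → $5,555; Andrade 3,702.13 → $3,700; Nwosu 2,159.57 → $2,160; Dube 3,085.11 → $3,085.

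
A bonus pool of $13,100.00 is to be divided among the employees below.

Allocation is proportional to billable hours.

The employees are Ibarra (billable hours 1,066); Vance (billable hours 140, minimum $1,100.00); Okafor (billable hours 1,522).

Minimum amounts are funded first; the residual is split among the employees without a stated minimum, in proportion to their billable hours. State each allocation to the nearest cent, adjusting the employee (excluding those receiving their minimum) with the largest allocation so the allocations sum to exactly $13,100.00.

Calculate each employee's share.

Minimums first: Vance $1,100.00. Residual $12,000.00.
Residual split over remaining billable hours 2,588: Ibarra 4,942.8130 → $4,942.81; Okafor 7,057.1870 → $7,057.19.

Ibarra: $4,942.81 | Vance: $1,100.00 | Okafor: $7,057.19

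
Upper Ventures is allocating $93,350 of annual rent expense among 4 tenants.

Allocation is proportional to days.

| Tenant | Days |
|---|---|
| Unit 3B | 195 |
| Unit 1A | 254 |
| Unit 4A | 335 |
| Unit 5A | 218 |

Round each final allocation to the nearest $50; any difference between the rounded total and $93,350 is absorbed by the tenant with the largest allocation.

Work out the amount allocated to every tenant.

Unit 3B: $18,150 | Unit 1A: $23,650 | Unit 4A: $31,250 | Unit 5A: $20,300

Sum of days: 1,002.
Proportional shares: Unit 3B 195/1,002 × $93,350 = 18,166.92; Unit 1A 254/1,002 × $93,350 = 23,663.57; Unit 4A 335/1,002 × $93,350 = 31,209.83; Unit 5A 218/1,002 × $93,350 = 20,309.68.
Rounded to nearest $50: Unit 3B $18,150; Unit 1A $23,650; Unit 4A $31,200; Unit 5A $20,300. Sum = $93,300.
Difference $93,350 − $93,300 = +$50 applied to largest allocation (Unit 4A): Unit 4A becomes $31,250.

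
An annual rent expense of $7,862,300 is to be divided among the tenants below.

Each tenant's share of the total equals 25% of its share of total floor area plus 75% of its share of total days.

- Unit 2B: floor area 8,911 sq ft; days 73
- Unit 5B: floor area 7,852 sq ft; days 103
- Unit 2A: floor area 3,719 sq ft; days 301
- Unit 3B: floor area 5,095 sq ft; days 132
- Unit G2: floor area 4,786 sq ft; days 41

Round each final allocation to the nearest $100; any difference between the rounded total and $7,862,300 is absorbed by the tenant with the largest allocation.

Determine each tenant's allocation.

Totals — floor area 30,363, days 650.
Composite weights (25% floor area + 75% days): Unit 2B 0.1576; Unit 5B 0.1835; Unit 2A 0.3779; Unit 3B 0.1943; Unit G2 0.0867.
Pro-rata amounts: Unit 2B 1,239,108.85; Unit 5B 1,442,710.11; Unit 2A 2,971,389.94; Unit 3B 1,527,317.99; Unit G2 681,773.11.
At nearest $100: Unit 2B $1,239,100; Unit 5B $1,442,700; Unit 2A $2,971,400; Unit 3B $1,527,300; Unit G2 $681,800. Sum = $7,862,300.
No rounding difference to absorb.

Unit 2B: $1,239,100 | Unit 5B: $1,442,700 | Unit 2A: $2,971,400 | Unit 3B: $1,527,300 | Unit G2: $681,800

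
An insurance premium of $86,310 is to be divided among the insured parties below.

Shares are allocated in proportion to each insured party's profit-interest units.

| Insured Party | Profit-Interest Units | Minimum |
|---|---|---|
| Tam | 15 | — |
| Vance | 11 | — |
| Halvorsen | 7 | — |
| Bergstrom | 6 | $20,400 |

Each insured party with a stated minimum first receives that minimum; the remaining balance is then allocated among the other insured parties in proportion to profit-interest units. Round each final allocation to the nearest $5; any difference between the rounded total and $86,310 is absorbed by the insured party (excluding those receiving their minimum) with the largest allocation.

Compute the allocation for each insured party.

Fund the minimums — Bergstrom $20,400. Balance $65,910.
Balance split over remaining profit-interest units 33: Tam 29,959.09 → $29,960; Vance 21,970.00 → $21,970; Halvorsen 13,980.91 → $13,980.

Tam: $29,960; Vance: $21,970; Halvorsen: $13,980; Bergstrom: $20,400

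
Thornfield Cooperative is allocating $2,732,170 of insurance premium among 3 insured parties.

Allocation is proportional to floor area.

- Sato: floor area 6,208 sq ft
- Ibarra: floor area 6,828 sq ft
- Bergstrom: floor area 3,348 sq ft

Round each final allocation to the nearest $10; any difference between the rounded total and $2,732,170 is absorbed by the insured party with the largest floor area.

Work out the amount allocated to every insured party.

Combined floor area = 16,384.
Unrounded shares: Sato 6,208/16,384 × $2,732,170 = 1,035,236.29; Ibarra 6,828/16,384 × $2,732,170 = 1,138,626.51; Bergstrom 3,348/16,384 × $2,732,170 = 558,307.20.
After rounding ($10): Sato $1,035,240; Ibarra $1,138,630; Bergstrom $558,310. Sum = $2,732,180.
Difference $2,732,170 − $2,732,180 = −$10 applied to largest floor area (Ibarra): Ibarra becomes $1,138,620.

Sato: $1,035,240 | Ibarra: $1,138,620 | Bergstrom: $558,310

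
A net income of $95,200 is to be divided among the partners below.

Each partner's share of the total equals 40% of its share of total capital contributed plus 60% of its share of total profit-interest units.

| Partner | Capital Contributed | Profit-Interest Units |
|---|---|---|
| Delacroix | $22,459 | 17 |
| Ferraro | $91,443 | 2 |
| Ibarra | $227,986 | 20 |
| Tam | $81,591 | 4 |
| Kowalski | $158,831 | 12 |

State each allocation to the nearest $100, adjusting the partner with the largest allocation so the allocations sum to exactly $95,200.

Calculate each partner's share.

Delacroix: $19,100 | Ferraro: $8,100 | Ibarra: $35,700 | Tam: $9,500 | Kowalski: $22,800

Totals — capital contributed 582,310, profit-interest units 55.
Composite weights (40% capital contributed + 60% profit-interest units): Delacroix 0.2009; Ferraro 0.0846; Ibarra 0.3748; Tam 0.0997; Kowalski 0.2400.
Proportional shares: Delacroix 19,123.97; Ferraro 8,056.98; Ibarra 35,679.99; Tam 9,489.80; Kowalski 22,849.25.
At nearest $100: Delacroix $19,100; Ferraro $8,100; Ibarra $35,700; Tam $9,500; Kowalski $22,800. Sum = $95,200.
Rounded total matches; no reconciliation needed.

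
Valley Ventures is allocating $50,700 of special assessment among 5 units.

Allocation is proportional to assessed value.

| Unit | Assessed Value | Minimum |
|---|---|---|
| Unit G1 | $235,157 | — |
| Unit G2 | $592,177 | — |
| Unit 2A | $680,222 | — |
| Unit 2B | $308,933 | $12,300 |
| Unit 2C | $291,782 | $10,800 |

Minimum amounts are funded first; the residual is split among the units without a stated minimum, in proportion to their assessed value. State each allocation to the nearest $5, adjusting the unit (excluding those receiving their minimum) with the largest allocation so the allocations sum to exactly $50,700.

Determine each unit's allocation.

Unit G1: $4,305 · Unit G2: $10,840 · Unit 2A: $12,455 · Unit 2B: $12,300 · Unit 2C: $10,800

Guaranteed amounts: Unit 2B $12,300; Unit 2C $10,800. Remaining pool $27,600.
Remaining pool split over remaining assessed value 1,507,556: Unit G1 4,305.20 → $4,305; Unit G2 10,841.44 → $10,840; Unit 2A 12,453.35 → $12,455.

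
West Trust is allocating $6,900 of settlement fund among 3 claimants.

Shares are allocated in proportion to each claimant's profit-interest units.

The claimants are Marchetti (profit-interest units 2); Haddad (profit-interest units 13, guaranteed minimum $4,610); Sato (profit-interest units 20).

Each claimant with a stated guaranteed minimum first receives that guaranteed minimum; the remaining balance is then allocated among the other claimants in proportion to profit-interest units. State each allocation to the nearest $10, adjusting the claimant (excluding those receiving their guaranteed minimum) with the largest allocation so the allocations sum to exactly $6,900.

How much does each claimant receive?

Marchetti: $210; Haddad: $4,610; Sato: $2,080

Minimums first: Haddad $4,610. Balance $2,290.
Balance split over remaining profit-interest units 22: Marchetti 208.18 → $210; Sato 2,081.82 → $2,080.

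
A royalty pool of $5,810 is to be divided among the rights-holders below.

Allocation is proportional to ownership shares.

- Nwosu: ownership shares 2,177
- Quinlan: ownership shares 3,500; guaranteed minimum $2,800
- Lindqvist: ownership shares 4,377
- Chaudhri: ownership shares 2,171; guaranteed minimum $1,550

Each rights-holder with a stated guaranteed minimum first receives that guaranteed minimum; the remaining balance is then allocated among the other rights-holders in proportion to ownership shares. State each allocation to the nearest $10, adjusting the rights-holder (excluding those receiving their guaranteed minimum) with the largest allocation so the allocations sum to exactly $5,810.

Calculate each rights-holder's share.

Nwosu: $480; Quinlan: $2,800; Lindqvist: $980; Chaudhri: $1,550

Fund the minimums — Quinlan $2,800; Chaudhri $1,550. Balance $1,460.
Balance split over remaining ownership shares 6,554: Nwosu 484.96 → $480; Lindqvist 975.04 → $980.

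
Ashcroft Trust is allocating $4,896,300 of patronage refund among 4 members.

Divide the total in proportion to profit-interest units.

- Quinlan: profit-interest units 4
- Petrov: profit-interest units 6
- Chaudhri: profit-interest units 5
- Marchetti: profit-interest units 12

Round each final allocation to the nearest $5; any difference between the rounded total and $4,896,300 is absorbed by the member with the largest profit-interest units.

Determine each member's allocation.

Quinlan: $725,380 | Petrov: $1,088,065 | Chaudhri: $906,720 | Marchetti: $2,176,135

Total profit-interest units = 4 + 6 + 5 + 12 = 27.
Unrounded shares: Quinlan 725,377.78; Petrov 1,088,066.67; Chaudhri 906,722.22; Marchetti 2,176,133.33.
After rounding ($5): Quinlan $725,380; Petrov $1,088,065; Chaudhri $906,720; Marchetti $2,176,135. Sum = $4,896,300.
Sum already equals the total — no adjustment.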